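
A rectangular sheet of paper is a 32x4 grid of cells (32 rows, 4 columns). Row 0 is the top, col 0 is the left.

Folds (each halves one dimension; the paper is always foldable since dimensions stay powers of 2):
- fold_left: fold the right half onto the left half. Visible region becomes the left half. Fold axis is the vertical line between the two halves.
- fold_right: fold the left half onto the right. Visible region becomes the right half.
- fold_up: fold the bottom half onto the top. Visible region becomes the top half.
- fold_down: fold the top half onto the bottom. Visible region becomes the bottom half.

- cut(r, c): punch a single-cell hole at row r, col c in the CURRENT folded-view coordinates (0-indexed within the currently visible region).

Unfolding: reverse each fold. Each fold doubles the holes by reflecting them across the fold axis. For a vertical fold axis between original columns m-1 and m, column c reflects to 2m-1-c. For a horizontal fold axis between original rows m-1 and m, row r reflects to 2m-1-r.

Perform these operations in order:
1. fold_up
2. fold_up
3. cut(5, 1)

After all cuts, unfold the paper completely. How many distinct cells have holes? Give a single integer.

Answer: 4

Derivation:
Op 1 fold_up: fold axis h@16; visible region now rows[0,16) x cols[0,4) = 16x4
Op 2 fold_up: fold axis h@8; visible region now rows[0,8) x cols[0,4) = 8x4
Op 3 cut(5, 1): punch at orig (5,1); cuts so far [(5, 1)]; region rows[0,8) x cols[0,4) = 8x4
Unfold 1 (reflect across h@8): 2 holes -> [(5, 1), (10, 1)]
Unfold 2 (reflect across h@16): 4 holes -> [(5, 1), (10, 1), (21, 1), (26, 1)]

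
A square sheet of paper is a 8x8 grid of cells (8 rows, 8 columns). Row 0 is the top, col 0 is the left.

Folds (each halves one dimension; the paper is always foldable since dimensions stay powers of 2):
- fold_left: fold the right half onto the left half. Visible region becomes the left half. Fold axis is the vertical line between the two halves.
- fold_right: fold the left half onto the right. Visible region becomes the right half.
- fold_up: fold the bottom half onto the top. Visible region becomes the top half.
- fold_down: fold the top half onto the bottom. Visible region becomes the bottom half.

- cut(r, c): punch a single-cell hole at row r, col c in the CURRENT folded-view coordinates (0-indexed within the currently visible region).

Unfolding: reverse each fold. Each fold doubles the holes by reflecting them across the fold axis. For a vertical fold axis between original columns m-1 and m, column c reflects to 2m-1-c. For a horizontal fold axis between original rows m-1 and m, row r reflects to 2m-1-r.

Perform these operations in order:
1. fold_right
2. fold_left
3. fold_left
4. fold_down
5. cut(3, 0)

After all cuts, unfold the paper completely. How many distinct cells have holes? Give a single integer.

Answer: 16

Derivation:
Op 1 fold_right: fold axis v@4; visible region now rows[0,8) x cols[4,8) = 8x4
Op 2 fold_left: fold axis v@6; visible region now rows[0,8) x cols[4,6) = 8x2
Op 3 fold_left: fold axis v@5; visible region now rows[0,8) x cols[4,5) = 8x1
Op 4 fold_down: fold axis h@4; visible region now rows[4,8) x cols[4,5) = 4x1
Op 5 cut(3, 0): punch at orig (7,4); cuts so far [(7, 4)]; region rows[4,8) x cols[4,5) = 4x1
Unfold 1 (reflect across h@4): 2 holes -> [(0, 4), (7, 4)]
Unfold 2 (reflect across v@5): 4 holes -> [(0, 4), (0, 5), (7, 4), (7, 5)]
Unfold 3 (reflect across v@6): 8 holes -> [(0, 4), (0, 5), (0, 6), (0, 7), (7, 4), (7, 5), (7, 6), (7, 7)]
Unfold 4 (reflect across v@4): 16 holes -> [(0, 0), (0, 1), (0, 2), (0, 3), (0, 4), (0, 5), (0, 6), (0, 7), (7, 0), (7, 1), (7, 2), (7, 3), (7, 4), (7, 5), (7, 6), (7, 7)]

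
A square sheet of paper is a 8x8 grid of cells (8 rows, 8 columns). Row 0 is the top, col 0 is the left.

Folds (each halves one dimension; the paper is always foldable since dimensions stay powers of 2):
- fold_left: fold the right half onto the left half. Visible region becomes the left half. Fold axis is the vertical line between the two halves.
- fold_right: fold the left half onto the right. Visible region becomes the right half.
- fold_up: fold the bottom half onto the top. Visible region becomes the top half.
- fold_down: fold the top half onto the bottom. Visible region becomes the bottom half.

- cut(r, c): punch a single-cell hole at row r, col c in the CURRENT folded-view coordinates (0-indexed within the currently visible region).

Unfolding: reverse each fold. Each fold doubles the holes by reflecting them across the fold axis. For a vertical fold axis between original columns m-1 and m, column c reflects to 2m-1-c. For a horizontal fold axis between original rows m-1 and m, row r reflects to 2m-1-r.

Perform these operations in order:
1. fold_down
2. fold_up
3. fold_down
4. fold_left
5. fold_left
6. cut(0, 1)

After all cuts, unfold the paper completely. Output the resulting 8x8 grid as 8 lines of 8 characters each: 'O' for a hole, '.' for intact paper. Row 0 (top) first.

Answer: .OO..OO.
.OO..OO.
.OO..OO.
.OO..OO.
.OO..OO.
.OO..OO.
.OO..OO.
.OO..OO.

Derivation:
Op 1 fold_down: fold axis h@4; visible region now rows[4,8) x cols[0,8) = 4x8
Op 2 fold_up: fold axis h@6; visible region now rows[4,6) x cols[0,8) = 2x8
Op 3 fold_down: fold axis h@5; visible region now rows[5,6) x cols[0,8) = 1x8
Op 4 fold_left: fold axis v@4; visible region now rows[5,6) x cols[0,4) = 1x4
Op 5 fold_left: fold axis v@2; visible region now rows[5,6) x cols[0,2) = 1x2
Op 6 cut(0, 1): punch at orig (5,1); cuts so far [(5, 1)]; region rows[5,6) x cols[0,2) = 1x2
Unfold 1 (reflect across v@2): 2 holes -> [(5, 1), (5, 2)]
Unfold 2 (reflect across v@4): 4 holes -> [(5, 1), (5, 2), (5, 5), (5, 6)]
Unfold 3 (reflect across h@5): 8 holes -> [(4, 1), (4, 2), (4, 5), (4, 6), (5, 1), (5, 2), (5, 5), (5, 6)]
Unfold 4 (reflect across h@6): 16 holes -> [(4, 1), (4, 2), (4, 5), (4, 6), (5, 1), (5, 2), (5, 5), (5, 6), (6, 1), (6, 2), (6, 5), (6, 6), (7, 1), (7, 2), (7, 5), (7, 6)]
Unfold 5 (reflect across h@4): 32 holes -> [(0, 1), (0, 2), (0, 5), (0, 6), (1, 1), (1, 2), (1, 5), (1, 6), (2, 1), (2, 2), (2, 5), (2, 6), (3, 1), (3, 2), (3, 5), (3, 6), (4, 1), (4, 2), (4, 5), (4, 6), (5, 1), (5, 2), (5, 5), (5, 6), (6, 1), (6, 2), (6, 5), (6, 6), (7, 1), (7, 2), (7, 5), (7, 6)]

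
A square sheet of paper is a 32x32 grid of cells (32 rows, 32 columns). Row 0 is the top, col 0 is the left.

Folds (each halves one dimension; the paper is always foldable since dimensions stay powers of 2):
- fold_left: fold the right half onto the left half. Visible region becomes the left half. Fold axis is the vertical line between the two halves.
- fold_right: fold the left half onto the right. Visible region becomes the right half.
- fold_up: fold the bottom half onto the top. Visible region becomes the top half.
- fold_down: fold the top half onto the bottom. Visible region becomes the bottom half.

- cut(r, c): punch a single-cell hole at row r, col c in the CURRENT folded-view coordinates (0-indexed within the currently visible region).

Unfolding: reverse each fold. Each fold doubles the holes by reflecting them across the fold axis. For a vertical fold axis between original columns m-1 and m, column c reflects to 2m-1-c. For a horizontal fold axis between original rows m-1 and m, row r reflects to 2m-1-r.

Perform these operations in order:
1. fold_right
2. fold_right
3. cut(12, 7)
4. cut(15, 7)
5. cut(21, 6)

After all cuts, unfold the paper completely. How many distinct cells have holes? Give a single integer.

Answer: 12

Derivation:
Op 1 fold_right: fold axis v@16; visible region now rows[0,32) x cols[16,32) = 32x16
Op 2 fold_right: fold axis v@24; visible region now rows[0,32) x cols[24,32) = 32x8
Op 3 cut(12, 7): punch at orig (12,31); cuts so far [(12, 31)]; region rows[0,32) x cols[24,32) = 32x8
Op 4 cut(15, 7): punch at orig (15,31); cuts so far [(12, 31), (15, 31)]; region rows[0,32) x cols[24,32) = 32x8
Op 5 cut(21, 6): punch at orig (21,30); cuts so far [(12, 31), (15, 31), (21, 30)]; region rows[0,32) x cols[24,32) = 32x8
Unfold 1 (reflect across v@24): 6 holes -> [(12, 16), (12, 31), (15, 16), (15, 31), (21, 17), (21, 30)]
Unfold 2 (reflect across v@16): 12 holes -> [(12, 0), (12, 15), (12, 16), (12, 31), (15, 0), (15, 15), (15, 16), (15, 31), (21, 1), (21, 14), (21, 17), (21, 30)]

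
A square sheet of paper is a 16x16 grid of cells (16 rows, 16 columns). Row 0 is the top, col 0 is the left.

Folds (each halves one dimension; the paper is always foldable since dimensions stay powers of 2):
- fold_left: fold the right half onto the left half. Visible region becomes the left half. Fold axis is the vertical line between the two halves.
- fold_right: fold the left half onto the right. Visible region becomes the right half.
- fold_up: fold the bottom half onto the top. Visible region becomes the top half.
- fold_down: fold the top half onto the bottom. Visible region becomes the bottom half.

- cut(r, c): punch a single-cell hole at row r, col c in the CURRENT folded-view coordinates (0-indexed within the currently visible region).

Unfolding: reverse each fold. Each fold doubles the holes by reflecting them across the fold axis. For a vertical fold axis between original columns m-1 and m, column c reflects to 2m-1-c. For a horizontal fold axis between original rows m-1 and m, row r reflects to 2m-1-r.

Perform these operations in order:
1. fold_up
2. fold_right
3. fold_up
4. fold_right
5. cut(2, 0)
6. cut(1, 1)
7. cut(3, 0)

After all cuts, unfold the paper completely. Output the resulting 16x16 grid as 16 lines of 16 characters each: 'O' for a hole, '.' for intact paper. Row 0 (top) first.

Op 1 fold_up: fold axis h@8; visible region now rows[0,8) x cols[0,16) = 8x16
Op 2 fold_right: fold axis v@8; visible region now rows[0,8) x cols[8,16) = 8x8
Op 3 fold_up: fold axis h@4; visible region now rows[0,4) x cols[8,16) = 4x8
Op 4 fold_right: fold axis v@12; visible region now rows[0,4) x cols[12,16) = 4x4
Op 5 cut(2, 0): punch at orig (2,12); cuts so far [(2, 12)]; region rows[0,4) x cols[12,16) = 4x4
Op 6 cut(1, 1): punch at orig (1,13); cuts so far [(1, 13), (2, 12)]; region rows[0,4) x cols[12,16) = 4x4
Op 7 cut(3, 0): punch at orig (3,12); cuts so far [(1, 13), (2, 12), (3, 12)]; region rows[0,4) x cols[12,16) = 4x4
Unfold 1 (reflect across v@12): 6 holes -> [(1, 10), (1, 13), (2, 11), (2, 12), (3, 11), (3, 12)]
Unfold 2 (reflect across h@4): 12 holes -> [(1, 10), (1, 13), (2, 11), (2, 12), (3, 11), (3, 12), (4, 11), (4, 12), (5, 11), (5, 12), (6, 10), (6, 13)]
Unfold 3 (reflect across v@8): 24 holes -> [(1, 2), (1, 5), (1, 10), (1, 13), (2, 3), (2, 4), (2, 11), (2, 12), (3, 3), (3, 4), (3, 11), (3, 12), (4, 3), (4, 4), (4, 11), (4, 12), (5, 3), (5, 4), (5, 11), (5, 12), (6, 2), (6, 5), (6, 10), (6, 13)]
Unfold 4 (reflect across h@8): 48 holes -> [(1, 2), (1, 5), (1, 10), (1, 13), (2, 3), (2, 4), (2, 11), (2, 12), (3, 3), (3, 4), (3, 11), (3, 12), (4, 3), (4, 4), (4, 11), (4, 12), (5, 3), (5, 4), (5, 11), (5, 12), (6, 2), (6, 5), (6, 10), (6, 13), (9, 2), (9, 5), (9, 10), (9, 13), (10, 3), (10, 4), (10, 11), (10, 12), (11, 3), (11, 4), (11, 11), (11, 12), (12, 3), (12, 4), (12, 11), (12, 12), (13, 3), (13, 4), (13, 11), (13, 12), (14, 2), (14, 5), (14, 10), (14, 13)]

Answer: ................
..O..O....O..O..
...OO......OO...
...OO......OO...
...OO......OO...
...OO......OO...
..O..O....O..O..
................
................
..O..O....O..O..
...OO......OO...
...OO......OO...
...OO......OO...
...OO......OO...
..O..O....O..O..
................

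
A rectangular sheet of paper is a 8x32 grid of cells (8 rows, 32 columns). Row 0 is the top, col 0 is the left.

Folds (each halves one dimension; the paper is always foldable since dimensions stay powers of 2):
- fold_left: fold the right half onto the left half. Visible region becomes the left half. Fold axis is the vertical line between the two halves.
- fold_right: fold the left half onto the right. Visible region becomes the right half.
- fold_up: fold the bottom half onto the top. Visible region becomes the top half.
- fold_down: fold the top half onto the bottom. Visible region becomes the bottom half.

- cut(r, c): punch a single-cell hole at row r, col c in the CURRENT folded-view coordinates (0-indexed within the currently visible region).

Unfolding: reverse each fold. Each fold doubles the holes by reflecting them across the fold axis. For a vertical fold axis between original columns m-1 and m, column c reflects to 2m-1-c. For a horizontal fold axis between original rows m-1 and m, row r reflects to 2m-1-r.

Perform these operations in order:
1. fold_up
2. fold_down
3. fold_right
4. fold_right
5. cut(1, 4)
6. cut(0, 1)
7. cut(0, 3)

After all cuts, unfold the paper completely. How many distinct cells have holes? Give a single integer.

Op 1 fold_up: fold axis h@4; visible region now rows[0,4) x cols[0,32) = 4x32
Op 2 fold_down: fold axis h@2; visible region now rows[2,4) x cols[0,32) = 2x32
Op 3 fold_right: fold axis v@16; visible region now rows[2,4) x cols[16,32) = 2x16
Op 4 fold_right: fold axis v@24; visible region now rows[2,4) x cols[24,32) = 2x8
Op 5 cut(1, 4): punch at orig (3,28); cuts so far [(3, 28)]; region rows[2,4) x cols[24,32) = 2x8
Op 6 cut(0, 1): punch at orig (2,25); cuts so far [(2, 25), (3, 28)]; region rows[2,4) x cols[24,32) = 2x8
Op 7 cut(0, 3): punch at orig (2,27); cuts so far [(2, 25), (2, 27), (3, 28)]; region rows[2,4) x cols[24,32) = 2x8
Unfold 1 (reflect across v@24): 6 holes -> [(2, 20), (2, 22), (2, 25), (2, 27), (3, 19), (3, 28)]
Unfold 2 (reflect across v@16): 12 holes -> [(2, 4), (2, 6), (2, 9), (2, 11), (2, 20), (2, 22), (2, 25), (2, 27), (3, 3), (3, 12), (3, 19), (3, 28)]
Unfold 3 (reflect across h@2): 24 holes -> [(0, 3), (0, 12), (0, 19), (0, 28), (1, 4), (1, 6), (1, 9), (1, 11), (1, 20), (1, 22), (1, 25), (1, 27), (2, 4), (2, 6), (2, 9), (2, 11), (2, 20), (2, 22), (2, 25), (2, 27), (3, 3), (3, 12), (3, 19), (3, 28)]
Unfold 4 (reflect across h@4): 48 holes -> [(0, 3), (0, 12), (0, 19), (0, 28), (1, 4), (1, 6), (1, 9), (1, 11), (1, 20), (1, 22), (1, 25), (1, 27), (2, 4), (2, 6), (2, 9), (2, 11), (2, 20), (2, 22), (2, 25), (2, 27), (3, 3), (3, 12), (3, 19), (3, 28), (4, 3), (4, 12), (4, 19), (4, 28), (5, 4), (5, 6), (5, 9), (5, 11), (5, 20), (5, 22), (5, 25), (5, 27), (6, 4), (6, 6), (6, 9), (6, 11), (6, 20), (6, 22), (6, 25), (6, 27), (7, 3), (7, 12), (7, 19), (7, 28)]

Answer: 48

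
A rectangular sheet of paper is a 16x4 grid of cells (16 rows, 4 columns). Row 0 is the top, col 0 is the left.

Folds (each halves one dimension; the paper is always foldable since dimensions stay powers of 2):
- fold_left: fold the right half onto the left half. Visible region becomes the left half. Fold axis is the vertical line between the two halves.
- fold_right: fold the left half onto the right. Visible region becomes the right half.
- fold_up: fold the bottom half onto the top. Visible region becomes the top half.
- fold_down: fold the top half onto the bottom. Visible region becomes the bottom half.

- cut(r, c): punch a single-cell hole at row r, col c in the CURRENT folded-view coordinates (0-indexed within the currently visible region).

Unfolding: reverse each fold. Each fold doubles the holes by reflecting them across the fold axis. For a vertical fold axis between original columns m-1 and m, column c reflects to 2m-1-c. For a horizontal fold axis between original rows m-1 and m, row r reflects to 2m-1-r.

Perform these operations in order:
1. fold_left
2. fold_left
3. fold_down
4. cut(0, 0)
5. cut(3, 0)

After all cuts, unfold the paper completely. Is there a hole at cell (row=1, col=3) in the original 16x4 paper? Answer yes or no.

Answer: no

Derivation:
Op 1 fold_left: fold axis v@2; visible region now rows[0,16) x cols[0,2) = 16x2
Op 2 fold_left: fold axis v@1; visible region now rows[0,16) x cols[0,1) = 16x1
Op 3 fold_down: fold axis h@8; visible region now rows[8,16) x cols[0,1) = 8x1
Op 4 cut(0, 0): punch at orig (8,0); cuts so far [(8, 0)]; region rows[8,16) x cols[0,1) = 8x1
Op 5 cut(3, 0): punch at orig (11,0); cuts so far [(8, 0), (11, 0)]; region rows[8,16) x cols[0,1) = 8x1
Unfold 1 (reflect across h@8): 4 holes -> [(4, 0), (7, 0), (8, 0), (11, 0)]
Unfold 2 (reflect across v@1): 8 holes -> [(4, 0), (4, 1), (7, 0), (7, 1), (8, 0), (8, 1), (11, 0), (11, 1)]
Unfold 3 (reflect across v@2): 16 holes -> [(4, 0), (4, 1), (4, 2), (4, 3), (7, 0), (7, 1), (7, 2), (7, 3), (8, 0), (8, 1), (8, 2), (8, 3), (11, 0), (11, 1), (11, 2), (11, 3)]
Holes: [(4, 0), (4, 1), (4, 2), (4, 3), (7, 0), (7, 1), (7, 2), (7, 3), (8, 0), (8, 1), (8, 2), (8, 3), (11, 0), (11, 1), (11, 2), (11, 3)]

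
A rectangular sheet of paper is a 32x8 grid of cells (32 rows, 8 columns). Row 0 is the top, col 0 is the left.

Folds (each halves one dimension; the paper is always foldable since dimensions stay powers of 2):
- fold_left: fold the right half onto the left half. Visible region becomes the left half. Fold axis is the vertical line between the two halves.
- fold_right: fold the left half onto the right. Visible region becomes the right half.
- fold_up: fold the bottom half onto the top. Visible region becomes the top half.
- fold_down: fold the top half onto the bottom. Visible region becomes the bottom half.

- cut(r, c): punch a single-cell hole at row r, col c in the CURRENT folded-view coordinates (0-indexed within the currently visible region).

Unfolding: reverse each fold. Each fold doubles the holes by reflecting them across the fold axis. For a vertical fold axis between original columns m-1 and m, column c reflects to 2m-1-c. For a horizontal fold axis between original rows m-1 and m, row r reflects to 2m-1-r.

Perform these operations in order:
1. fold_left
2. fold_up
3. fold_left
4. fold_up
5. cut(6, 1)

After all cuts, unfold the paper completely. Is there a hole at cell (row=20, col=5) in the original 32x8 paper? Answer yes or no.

Op 1 fold_left: fold axis v@4; visible region now rows[0,32) x cols[0,4) = 32x4
Op 2 fold_up: fold axis h@16; visible region now rows[0,16) x cols[0,4) = 16x4
Op 3 fold_left: fold axis v@2; visible region now rows[0,16) x cols[0,2) = 16x2
Op 4 fold_up: fold axis h@8; visible region now rows[0,8) x cols[0,2) = 8x2
Op 5 cut(6, 1): punch at orig (6,1); cuts so far [(6, 1)]; region rows[0,8) x cols[0,2) = 8x2
Unfold 1 (reflect across h@8): 2 holes -> [(6, 1), (9, 1)]
Unfold 2 (reflect across v@2): 4 holes -> [(6, 1), (6, 2), (9, 1), (9, 2)]
Unfold 3 (reflect across h@16): 8 holes -> [(6, 1), (6, 2), (9, 1), (9, 2), (22, 1), (22, 2), (25, 1), (25, 2)]
Unfold 4 (reflect across v@4): 16 holes -> [(6, 1), (6, 2), (6, 5), (6, 6), (9, 1), (9, 2), (9, 5), (9, 6), (22, 1), (22, 2), (22, 5), (22, 6), (25, 1), (25, 2), (25, 5), (25, 6)]
Holes: [(6, 1), (6, 2), (6, 5), (6, 6), (9, 1), (9, 2), (9, 5), (9, 6), (22, 1), (22, 2), (22, 5), (22, 6), (25, 1), (25, 2), (25, 5), (25, 6)]

Answer: no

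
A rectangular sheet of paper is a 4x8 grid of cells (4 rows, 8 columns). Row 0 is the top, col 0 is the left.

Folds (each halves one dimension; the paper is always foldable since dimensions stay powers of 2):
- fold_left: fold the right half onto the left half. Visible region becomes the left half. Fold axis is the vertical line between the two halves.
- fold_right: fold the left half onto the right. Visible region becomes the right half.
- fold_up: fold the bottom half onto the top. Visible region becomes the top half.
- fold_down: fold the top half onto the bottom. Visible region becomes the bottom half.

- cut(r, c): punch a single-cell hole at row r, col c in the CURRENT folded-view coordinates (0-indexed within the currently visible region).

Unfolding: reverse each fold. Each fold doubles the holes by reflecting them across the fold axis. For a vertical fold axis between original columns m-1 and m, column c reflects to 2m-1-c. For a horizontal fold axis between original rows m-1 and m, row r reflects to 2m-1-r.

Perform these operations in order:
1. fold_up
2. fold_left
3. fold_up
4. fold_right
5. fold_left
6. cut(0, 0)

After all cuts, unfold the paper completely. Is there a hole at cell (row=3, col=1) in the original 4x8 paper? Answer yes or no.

Answer: yes

Derivation:
Op 1 fold_up: fold axis h@2; visible region now rows[0,2) x cols[0,8) = 2x8
Op 2 fold_left: fold axis v@4; visible region now rows[0,2) x cols[0,4) = 2x4
Op 3 fold_up: fold axis h@1; visible region now rows[0,1) x cols[0,4) = 1x4
Op 4 fold_right: fold axis v@2; visible region now rows[0,1) x cols[2,4) = 1x2
Op 5 fold_left: fold axis v@3; visible region now rows[0,1) x cols[2,3) = 1x1
Op 6 cut(0, 0): punch at orig (0,2); cuts so far [(0, 2)]; region rows[0,1) x cols[2,3) = 1x1
Unfold 1 (reflect across v@3): 2 holes -> [(0, 2), (0, 3)]
Unfold 2 (reflect across v@2): 4 holes -> [(0, 0), (0, 1), (0, 2), (0, 3)]
Unfold 3 (reflect across h@1): 8 holes -> [(0, 0), (0, 1), (0, 2), (0, 3), (1, 0), (1, 1), (1, 2), (1, 3)]
Unfold 4 (reflect across v@4): 16 holes -> [(0, 0), (0, 1), (0, 2), (0, 3), (0, 4), (0, 5), (0, 6), (0, 7), (1, 0), (1, 1), (1, 2), (1, 3), (1, 4), (1, 5), (1, 6), (1, 7)]
Unfold 5 (reflect across h@2): 32 holes -> [(0, 0), (0, 1), (0, 2), (0, 3), (0, 4), (0, 5), (0, 6), (0, 7), (1, 0), (1, 1), (1, 2), (1, 3), (1, 4), (1, 5), (1, 6), (1, 7), (2, 0), (2, 1), (2, 2), (2, 3), (2, 4), (2, 5), (2, 6), (2, 7), (3, 0), (3, 1), (3, 2), (3, 3), (3, 4), (3, 5), (3, 6), (3, 7)]
Holes: [(0, 0), (0, 1), (0, 2), (0, 3), (0, 4), (0, 5), (0, 6), (0, 7), (1, 0), (1, 1), (1, 2), (1, 3), (1, 4), (1, 5), (1, 6), (1, 7), (2, 0), (2, 1), (2, 2), (2, 3), (2, 4), (2, 5), (2, 6), (2, 7), (3, 0), (3, 1), (3, 2), (3, 3), (3, 4), (3, 5), (3, 6), (3, 7)]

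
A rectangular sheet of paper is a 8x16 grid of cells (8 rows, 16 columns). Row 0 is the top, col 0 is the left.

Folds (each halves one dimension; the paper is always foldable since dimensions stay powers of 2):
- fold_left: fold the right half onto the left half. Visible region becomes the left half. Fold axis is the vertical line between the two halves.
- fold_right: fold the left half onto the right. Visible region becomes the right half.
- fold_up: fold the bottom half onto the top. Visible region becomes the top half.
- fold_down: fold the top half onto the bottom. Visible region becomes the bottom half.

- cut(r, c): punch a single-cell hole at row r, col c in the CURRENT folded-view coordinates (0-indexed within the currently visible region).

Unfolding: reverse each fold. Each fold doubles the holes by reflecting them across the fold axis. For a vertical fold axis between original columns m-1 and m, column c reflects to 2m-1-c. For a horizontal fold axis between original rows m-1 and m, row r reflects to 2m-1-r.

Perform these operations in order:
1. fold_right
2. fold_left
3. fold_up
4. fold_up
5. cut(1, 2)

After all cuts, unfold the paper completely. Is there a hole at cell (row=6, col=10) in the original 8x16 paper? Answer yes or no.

Answer: yes

Derivation:
Op 1 fold_right: fold axis v@8; visible region now rows[0,8) x cols[8,16) = 8x8
Op 2 fold_left: fold axis v@12; visible region now rows[0,8) x cols[8,12) = 8x4
Op 3 fold_up: fold axis h@4; visible region now rows[0,4) x cols[8,12) = 4x4
Op 4 fold_up: fold axis h@2; visible region now rows[0,2) x cols[8,12) = 2x4
Op 5 cut(1, 2): punch at orig (1,10); cuts so far [(1, 10)]; region rows[0,2) x cols[8,12) = 2x4
Unfold 1 (reflect across h@2): 2 holes -> [(1, 10), (2, 10)]
Unfold 2 (reflect across h@4): 4 holes -> [(1, 10), (2, 10), (5, 10), (6, 10)]
Unfold 3 (reflect across v@12): 8 holes -> [(1, 10), (1, 13), (2, 10), (2, 13), (5, 10), (5, 13), (6, 10), (6, 13)]
Unfold 4 (reflect across v@8): 16 holes -> [(1, 2), (1, 5), (1, 10), (1, 13), (2, 2), (2, 5), (2, 10), (2, 13), (5, 2), (5, 5), (5, 10), (5, 13), (6, 2), (6, 5), (6, 10), (6, 13)]
Holes: [(1, 2), (1, 5), (1, 10), (1, 13), (2, 2), (2, 5), (2, 10), (2, 13), (5, 2), (5, 5), (5, 10), (5, 13), (6, 2), (6, 5), (6, 10), (6, 13)]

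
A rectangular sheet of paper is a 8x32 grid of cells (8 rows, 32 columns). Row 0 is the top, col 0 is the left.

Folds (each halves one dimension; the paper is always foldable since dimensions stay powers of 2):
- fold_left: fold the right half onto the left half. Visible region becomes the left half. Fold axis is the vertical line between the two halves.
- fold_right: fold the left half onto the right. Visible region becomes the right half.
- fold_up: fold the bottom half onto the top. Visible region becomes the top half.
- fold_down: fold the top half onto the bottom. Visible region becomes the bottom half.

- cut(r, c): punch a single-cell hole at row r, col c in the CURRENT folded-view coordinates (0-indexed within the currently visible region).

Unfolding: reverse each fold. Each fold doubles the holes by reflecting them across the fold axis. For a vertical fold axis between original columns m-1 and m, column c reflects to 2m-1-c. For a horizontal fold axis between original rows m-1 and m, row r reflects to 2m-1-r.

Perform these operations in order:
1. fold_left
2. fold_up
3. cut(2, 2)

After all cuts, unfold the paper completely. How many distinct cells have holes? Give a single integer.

Op 1 fold_left: fold axis v@16; visible region now rows[0,8) x cols[0,16) = 8x16
Op 2 fold_up: fold axis h@4; visible region now rows[0,4) x cols[0,16) = 4x16
Op 3 cut(2, 2): punch at orig (2,2); cuts so far [(2, 2)]; region rows[0,4) x cols[0,16) = 4x16
Unfold 1 (reflect across h@4): 2 holes -> [(2, 2), (5, 2)]
Unfold 2 (reflect across v@16): 4 holes -> [(2, 2), (2, 29), (5, 2), (5, 29)]

Answer: 4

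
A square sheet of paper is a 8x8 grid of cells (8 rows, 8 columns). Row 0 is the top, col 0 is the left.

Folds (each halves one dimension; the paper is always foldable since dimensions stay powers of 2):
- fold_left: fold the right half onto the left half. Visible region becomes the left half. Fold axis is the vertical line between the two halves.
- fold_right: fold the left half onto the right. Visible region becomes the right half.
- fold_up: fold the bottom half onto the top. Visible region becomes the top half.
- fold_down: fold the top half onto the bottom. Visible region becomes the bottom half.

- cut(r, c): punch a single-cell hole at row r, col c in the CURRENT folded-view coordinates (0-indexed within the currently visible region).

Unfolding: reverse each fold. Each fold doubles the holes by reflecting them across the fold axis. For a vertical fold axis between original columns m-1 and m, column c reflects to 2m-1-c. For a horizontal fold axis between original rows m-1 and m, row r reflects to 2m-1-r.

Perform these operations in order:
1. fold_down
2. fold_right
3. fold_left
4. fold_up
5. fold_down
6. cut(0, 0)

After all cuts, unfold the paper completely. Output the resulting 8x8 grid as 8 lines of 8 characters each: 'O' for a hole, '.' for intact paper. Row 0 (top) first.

Op 1 fold_down: fold axis h@4; visible region now rows[4,8) x cols[0,8) = 4x8
Op 2 fold_right: fold axis v@4; visible region now rows[4,8) x cols[4,8) = 4x4
Op 3 fold_left: fold axis v@6; visible region now rows[4,8) x cols[4,6) = 4x2
Op 4 fold_up: fold axis h@6; visible region now rows[4,6) x cols[4,6) = 2x2
Op 5 fold_down: fold axis h@5; visible region now rows[5,6) x cols[4,6) = 1x2
Op 6 cut(0, 0): punch at orig (5,4); cuts so far [(5, 4)]; region rows[5,6) x cols[4,6) = 1x2
Unfold 1 (reflect across h@5): 2 holes -> [(4, 4), (5, 4)]
Unfold 2 (reflect across h@6): 4 holes -> [(4, 4), (5, 4), (6, 4), (7, 4)]
Unfold 3 (reflect across v@6): 8 holes -> [(4, 4), (4, 7), (5, 4), (5, 7), (6, 4), (6, 7), (7, 4), (7, 7)]
Unfold 4 (reflect across v@4): 16 holes -> [(4, 0), (4, 3), (4, 4), (4, 7), (5, 0), (5, 3), (5, 4), (5, 7), (6, 0), (6, 3), (6, 4), (6, 7), (7, 0), (7, 3), (7, 4), (7, 7)]
Unfold 5 (reflect across h@4): 32 holes -> [(0, 0), (0, 3), (0, 4), (0, 7), (1, 0), (1, 3), (1, 4), (1, 7), (2, 0), (2, 3), (2, 4), (2, 7), (3, 0), (3, 3), (3, 4), (3, 7), (4, 0), (4, 3), (4, 4), (4, 7), (5, 0), (5, 3), (5, 4), (5, 7), (6, 0), (6, 3), (6, 4), (6, 7), (7, 0), (7, 3), (7, 4), (7, 7)]

Answer: O..OO..O
O..OO..O
O..OO..O
O..OO..O
O..OO..O
O..OO..O
O..OO..O
O..OO..O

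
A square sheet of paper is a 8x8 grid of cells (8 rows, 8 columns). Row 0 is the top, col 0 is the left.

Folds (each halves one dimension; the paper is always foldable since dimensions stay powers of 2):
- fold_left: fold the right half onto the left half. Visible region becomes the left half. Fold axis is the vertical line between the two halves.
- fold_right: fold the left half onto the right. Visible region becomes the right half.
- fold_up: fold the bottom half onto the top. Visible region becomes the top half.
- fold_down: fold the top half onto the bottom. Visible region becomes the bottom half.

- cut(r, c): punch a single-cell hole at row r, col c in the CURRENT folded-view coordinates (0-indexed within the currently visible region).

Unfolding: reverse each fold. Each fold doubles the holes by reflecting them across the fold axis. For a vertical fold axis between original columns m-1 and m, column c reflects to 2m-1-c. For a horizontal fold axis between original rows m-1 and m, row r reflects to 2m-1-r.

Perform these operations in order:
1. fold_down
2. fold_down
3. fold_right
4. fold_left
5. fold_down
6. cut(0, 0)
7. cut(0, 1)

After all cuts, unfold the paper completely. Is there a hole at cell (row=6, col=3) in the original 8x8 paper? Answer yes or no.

Op 1 fold_down: fold axis h@4; visible region now rows[4,8) x cols[0,8) = 4x8
Op 2 fold_down: fold axis h@6; visible region now rows[6,8) x cols[0,8) = 2x8
Op 3 fold_right: fold axis v@4; visible region now rows[6,8) x cols[4,8) = 2x4
Op 4 fold_left: fold axis v@6; visible region now rows[6,8) x cols[4,6) = 2x2
Op 5 fold_down: fold axis h@7; visible region now rows[7,8) x cols[4,6) = 1x2
Op 6 cut(0, 0): punch at orig (7,4); cuts so far [(7, 4)]; region rows[7,8) x cols[4,6) = 1x2
Op 7 cut(0, 1): punch at orig (7,5); cuts so far [(7, 4), (7, 5)]; region rows[7,8) x cols[4,6) = 1x2
Unfold 1 (reflect across h@7): 4 holes -> [(6, 4), (6, 5), (7, 4), (7, 5)]
Unfold 2 (reflect across v@6): 8 holes -> [(6, 4), (6, 5), (6, 6), (6, 7), (7, 4), (7, 5), (7, 6), (7, 7)]
Unfold 3 (reflect across v@4): 16 holes -> [(6, 0), (6, 1), (6, 2), (6, 3), (6, 4), (6, 5), (6, 6), (6, 7), (7, 0), (7, 1), (7, 2), (7, 3), (7, 4), (7, 5), (7, 6), (7, 7)]
Unfold 4 (reflect across h@6): 32 holes -> [(4, 0), (4, 1), (4, 2), (4, 3), (4, 4), (4, 5), (4, 6), (4, 7), (5, 0), (5, 1), (5, 2), (5, 3), (5, 4), (5, 5), (5, 6), (5, 7), (6, 0), (6, 1), (6, 2), (6, 3), (6, 4), (6, 5), (6, 6), (6, 7), (7, 0), (7, 1), (7, 2), (7, 3), (7, 4), (7, 5), (7, 6), (7, 7)]
Unfold 5 (reflect across h@4): 64 holes -> [(0, 0), (0, 1), (0, 2), (0, 3), (0, 4), (0, 5), (0, 6), (0, 7), (1, 0), (1, 1), (1, 2), (1, 3), (1, 4), (1, 5), (1, 6), (1, 7), (2, 0), (2, 1), (2, 2), (2, 3), (2, 4), (2, 5), (2, 6), (2, 7), (3, 0), (3, 1), (3, 2), (3, 3), (3, 4), (3, 5), (3, 6), (3, 7), (4, 0), (4, 1), (4, 2), (4, 3), (4, 4), (4, 5), (4, 6), (4, 7), (5, 0), (5, 1), (5, 2), (5, 3), (5, 4), (5, 5), (5, 6), (5, 7), (6, 0), (6, 1), (6, 2), (6, 3), (6, 4), (6, 5), (6, 6), (6, 7), (7, 0), (7, 1), (7, 2), (7, 3), (7, 4), (7, 5), (7, 6), (7, 7)]
Holes: [(0, 0), (0, 1), (0, 2), (0, 3), (0, 4), (0, 5), (0, 6), (0, 7), (1, 0), (1, 1), (1, 2), (1, 3), (1, 4), (1, 5), (1, 6), (1, 7), (2, 0), (2, 1), (2, 2), (2, 3), (2, 4), (2, 5), (2, 6), (2, 7), (3, 0), (3, 1), (3, 2), (3, 3), (3, 4), (3, 5), (3, 6), (3, 7), (4, 0), (4, 1), (4, 2), (4, 3), (4, 4), (4, 5), (4, 6), (4, 7), (5, 0), (5, 1), (5, 2), (5, 3), (5, 4), (5, 5), (5, 6), (5, 7), (6, 0), (6, 1), (6, 2), (6, 3), (6, 4), (6, 5), (6, 6), (6, 7), (7, 0), (7, 1), (7, 2), (7, 3), (7, 4), (7, 5), (7, 6), (7, 7)]

Answer: yes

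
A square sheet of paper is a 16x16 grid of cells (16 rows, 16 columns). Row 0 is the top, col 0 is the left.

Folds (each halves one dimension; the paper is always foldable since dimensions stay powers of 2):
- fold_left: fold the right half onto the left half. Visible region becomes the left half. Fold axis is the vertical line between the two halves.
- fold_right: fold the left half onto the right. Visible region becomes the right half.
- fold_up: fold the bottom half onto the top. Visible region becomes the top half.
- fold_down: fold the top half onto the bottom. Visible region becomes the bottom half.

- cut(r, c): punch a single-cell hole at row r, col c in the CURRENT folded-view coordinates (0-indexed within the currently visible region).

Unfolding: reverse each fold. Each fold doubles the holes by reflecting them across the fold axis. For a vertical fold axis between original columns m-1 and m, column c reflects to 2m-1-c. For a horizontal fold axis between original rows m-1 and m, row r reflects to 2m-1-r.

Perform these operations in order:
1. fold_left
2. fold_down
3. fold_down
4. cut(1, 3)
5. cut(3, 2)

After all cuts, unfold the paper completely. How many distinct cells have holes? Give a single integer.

Op 1 fold_left: fold axis v@8; visible region now rows[0,16) x cols[0,8) = 16x8
Op 2 fold_down: fold axis h@8; visible region now rows[8,16) x cols[0,8) = 8x8
Op 3 fold_down: fold axis h@12; visible region now rows[12,16) x cols[0,8) = 4x8
Op 4 cut(1, 3): punch at orig (13,3); cuts so far [(13, 3)]; region rows[12,16) x cols[0,8) = 4x8
Op 5 cut(3, 2): punch at orig (15,2); cuts so far [(13, 3), (15, 2)]; region rows[12,16) x cols[0,8) = 4x8
Unfold 1 (reflect across h@12): 4 holes -> [(8, 2), (10, 3), (13, 3), (15, 2)]
Unfold 2 (reflect across h@8): 8 holes -> [(0, 2), (2, 3), (5, 3), (7, 2), (8, 2), (10, 3), (13, 3), (15, 2)]
Unfold 3 (reflect across v@8): 16 holes -> [(0, 2), (0, 13), (2, 3), (2, 12), (5, 3), (5, 12), (7, 2), (7, 13), (8, 2), (8, 13), (10, 3), (10, 12), (13, 3), (13, 12), (15, 2), (15, 13)]

Answer: 16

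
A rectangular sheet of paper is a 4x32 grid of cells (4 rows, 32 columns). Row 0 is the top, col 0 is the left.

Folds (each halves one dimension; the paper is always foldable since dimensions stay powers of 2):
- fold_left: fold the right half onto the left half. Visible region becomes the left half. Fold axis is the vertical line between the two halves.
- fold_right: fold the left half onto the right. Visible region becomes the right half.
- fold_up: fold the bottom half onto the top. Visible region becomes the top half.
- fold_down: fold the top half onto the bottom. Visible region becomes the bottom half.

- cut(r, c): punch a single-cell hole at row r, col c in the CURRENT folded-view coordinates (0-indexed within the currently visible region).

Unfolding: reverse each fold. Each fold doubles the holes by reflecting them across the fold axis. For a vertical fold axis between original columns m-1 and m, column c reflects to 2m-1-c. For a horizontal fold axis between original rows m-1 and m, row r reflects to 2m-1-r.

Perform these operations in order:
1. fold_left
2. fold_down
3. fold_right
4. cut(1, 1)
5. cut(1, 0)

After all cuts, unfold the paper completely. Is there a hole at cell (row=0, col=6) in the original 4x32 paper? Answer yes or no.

Op 1 fold_left: fold axis v@16; visible region now rows[0,4) x cols[0,16) = 4x16
Op 2 fold_down: fold axis h@2; visible region now rows[2,4) x cols[0,16) = 2x16
Op 3 fold_right: fold axis v@8; visible region now rows[2,4) x cols[8,16) = 2x8
Op 4 cut(1, 1): punch at orig (3,9); cuts so far [(3, 9)]; region rows[2,4) x cols[8,16) = 2x8
Op 5 cut(1, 0): punch at orig (3,8); cuts so far [(3, 8), (3, 9)]; region rows[2,4) x cols[8,16) = 2x8
Unfold 1 (reflect across v@8): 4 holes -> [(3, 6), (3, 7), (3, 8), (3, 9)]
Unfold 2 (reflect across h@2): 8 holes -> [(0, 6), (0, 7), (0, 8), (0, 9), (3, 6), (3, 7), (3, 8), (3, 9)]
Unfold 3 (reflect across v@16): 16 holes -> [(0, 6), (0, 7), (0, 8), (0, 9), (0, 22), (0, 23), (0, 24), (0, 25), (3, 6), (3, 7), (3, 8), (3, 9), (3, 22), (3, 23), (3, 24), (3, 25)]
Holes: [(0, 6), (0, 7), (0, 8), (0, 9), (0, 22), (0, 23), (0, 24), (0, 25), (3, 6), (3, 7), (3, 8), (3, 9), (3, 22), (3, 23), (3, 24), (3, 25)]

Answer: yes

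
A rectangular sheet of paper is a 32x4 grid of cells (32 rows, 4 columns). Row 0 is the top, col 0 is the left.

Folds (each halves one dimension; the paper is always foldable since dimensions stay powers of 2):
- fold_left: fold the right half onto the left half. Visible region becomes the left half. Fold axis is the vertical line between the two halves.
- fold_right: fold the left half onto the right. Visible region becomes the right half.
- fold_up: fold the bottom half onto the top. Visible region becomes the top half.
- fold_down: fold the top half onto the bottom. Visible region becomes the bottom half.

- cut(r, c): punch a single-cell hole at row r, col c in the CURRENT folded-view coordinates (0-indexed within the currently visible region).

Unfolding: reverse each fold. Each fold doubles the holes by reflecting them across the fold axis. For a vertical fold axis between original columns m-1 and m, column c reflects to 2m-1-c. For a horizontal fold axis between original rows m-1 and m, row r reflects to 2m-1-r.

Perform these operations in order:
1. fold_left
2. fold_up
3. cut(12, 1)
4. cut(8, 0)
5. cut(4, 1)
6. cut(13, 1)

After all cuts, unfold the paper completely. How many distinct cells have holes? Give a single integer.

Answer: 16

Derivation:
Op 1 fold_left: fold axis v@2; visible region now rows[0,32) x cols[0,2) = 32x2
Op 2 fold_up: fold axis h@16; visible region now rows[0,16) x cols[0,2) = 16x2
Op 3 cut(12, 1): punch at orig (12,1); cuts so far [(12, 1)]; region rows[0,16) x cols[0,2) = 16x2
Op 4 cut(8, 0): punch at orig (8,0); cuts so far [(8, 0), (12, 1)]; region rows[0,16) x cols[0,2) = 16x2
Op 5 cut(4, 1): punch at orig (4,1); cuts so far [(4, 1), (8, 0), (12, 1)]; region rows[0,16) x cols[0,2) = 16x2
Op 6 cut(13, 1): punch at orig (13,1); cuts so far [(4, 1), (8, 0), (12, 1), (13, 1)]; region rows[0,16) x cols[0,2) = 16x2
Unfold 1 (reflect across h@16): 8 holes -> [(4, 1), (8, 0), (12, 1), (13, 1), (18, 1), (19, 1), (23, 0), (27, 1)]
Unfold 2 (reflect across v@2): 16 holes -> [(4, 1), (4, 2), (8, 0), (8, 3), (12, 1), (12, 2), (13, 1), (13, 2), (18, 1), (18, 2), (19, 1), (19, 2), (23, 0), (23, 3), (27, 1), (27, 2)]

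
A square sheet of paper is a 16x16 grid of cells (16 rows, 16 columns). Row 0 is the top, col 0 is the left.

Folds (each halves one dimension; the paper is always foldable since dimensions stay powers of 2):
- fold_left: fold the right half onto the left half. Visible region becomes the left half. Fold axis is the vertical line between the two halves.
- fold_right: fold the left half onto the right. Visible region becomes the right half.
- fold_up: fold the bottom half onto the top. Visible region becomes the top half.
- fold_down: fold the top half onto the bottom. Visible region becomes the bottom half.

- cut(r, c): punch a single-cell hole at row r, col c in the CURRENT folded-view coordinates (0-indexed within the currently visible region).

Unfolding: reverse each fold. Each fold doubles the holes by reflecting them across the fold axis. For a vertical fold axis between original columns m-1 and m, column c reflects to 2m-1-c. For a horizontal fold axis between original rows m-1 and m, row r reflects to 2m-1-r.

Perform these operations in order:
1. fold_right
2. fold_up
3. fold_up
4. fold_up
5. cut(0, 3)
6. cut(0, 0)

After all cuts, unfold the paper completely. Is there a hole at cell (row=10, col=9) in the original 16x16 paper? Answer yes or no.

Answer: no

Derivation:
Op 1 fold_right: fold axis v@8; visible region now rows[0,16) x cols[8,16) = 16x8
Op 2 fold_up: fold axis h@8; visible region now rows[0,8) x cols[8,16) = 8x8
Op 3 fold_up: fold axis h@4; visible region now rows[0,4) x cols[8,16) = 4x8
Op 4 fold_up: fold axis h@2; visible region now rows[0,2) x cols[8,16) = 2x8
Op 5 cut(0, 3): punch at orig (0,11); cuts so far [(0, 11)]; region rows[0,2) x cols[8,16) = 2x8
Op 6 cut(0, 0): punch at orig (0,8); cuts so far [(0, 8), (0, 11)]; region rows[0,2) x cols[8,16) = 2x8
Unfold 1 (reflect across h@2): 4 holes -> [(0, 8), (0, 11), (3, 8), (3, 11)]
Unfold 2 (reflect across h@4): 8 holes -> [(0, 8), (0, 11), (3, 8), (3, 11), (4, 8), (4, 11), (7, 8), (7, 11)]
Unfold 3 (reflect across h@8): 16 holes -> [(0, 8), (0, 11), (3, 8), (3, 11), (4, 8), (4, 11), (7, 8), (7, 11), (8, 8), (8, 11), (11, 8), (11, 11), (12, 8), (12, 11), (15, 8), (15, 11)]
Unfold 4 (reflect across v@8): 32 holes -> [(0, 4), (0, 7), (0, 8), (0, 11), (3, 4), (3, 7), (3, 8), (3, 11), (4, 4), (4, 7), (4, 8), (4, 11), (7, 4), (7, 7), (7, 8), (7, 11), (8, 4), (8, 7), (8, 8), (8, 11), (11, 4), (11, 7), (11, 8), (11, 11), (12, 4), (12, 7), (12, 8), (12, 11), (15, 4), (15, 7), (15, 8), (15, 11)]
Holes: [(0, 4), (0, 7), (0, 8), (0, 11), (3, 4), (3, 7), (3, 8), (3, 11), (4, 4), (4, 7), (4, 8), (4, 11), (7, 4), (7, 7), (7, 8), (7, 11), (8, 4), (8, 7), (8, 8), (8, 11), (11, 4), (11, 7), (11, 8), (11, 11), (12, 4), (12, 7), (12, 8), (12, 11), (15, 4), (15, 7), (15, 8), (15, 11)]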